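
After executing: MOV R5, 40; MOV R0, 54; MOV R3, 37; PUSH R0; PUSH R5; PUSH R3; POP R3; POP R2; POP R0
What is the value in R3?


Stack trace (top is rightmost):
  MOV R5, 40  → R5 = 40
  MOV R0, 54  → R0 = 54
  MOV R3, 37  → R3 = 37
  PUSH R0  → stack: [54]
  PUSH R5  → stack: [54, 40]
  PUSH R3  → stack: [54, 40, 37]
  POP R3  → R3 = 37, stack: [54, 40]
  POP R2  → R2 = 40, stack: [54]
  POP R0  → R0 = 54, stack: []
Final: R3 = 37

37


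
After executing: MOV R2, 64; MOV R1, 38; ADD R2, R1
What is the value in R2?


Register state trace:
  MOV R2, 64  → R2 = 64
  MOV R1, 38  → R1 = 38
  ADD R2, R1  → R2 = 64 + 38 = 102
Final: R2 = 102

102


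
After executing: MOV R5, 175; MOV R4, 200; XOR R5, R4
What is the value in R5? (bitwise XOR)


Register state trace:
  MOV R5, 175  → R5 = 175 (0b10101111)
  MOV R4, 200  → R4 = 200 (0b11001000)
  XOR R5, R4  → R5 = 175 XOR 200 = 103 (0b01100111)
Final: R5 = 103

103


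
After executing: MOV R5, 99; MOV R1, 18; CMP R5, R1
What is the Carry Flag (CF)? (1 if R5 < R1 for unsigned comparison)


Register state trace:
  MOV R5, 99  → R5 = 99
  MOV R1, 18  → R1 = 18
  CMP R5, R1  → unsigned 99 - 18: no borrow
  99 >= 18, so CF = 0
CF = 0

0


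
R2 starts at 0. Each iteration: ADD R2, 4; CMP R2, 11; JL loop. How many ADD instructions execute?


Loop trace (R2 starts at 0, target 11, step 4):
  ADD #1: R2 = 0 + 4 = 4  → 4 < 11, loop
  ADD #2: R2 = 4 + 4 = 8  → 8 < 11, loop
  ADD #3: R2 = 8 + 4 = 12  → 12 >= 11, exit
Total ADD instructions: 3

3


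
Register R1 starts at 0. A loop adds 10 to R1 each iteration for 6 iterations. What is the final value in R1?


Starting value: R1 = 0
  Iter 1: R1 = 0 + 10 = 10
  Iter 2: R1 = 10 + 10 = 20
  Iter 3: R1 = 20 + 10 = 30
  Iter 4: R1 = 30 + 10 = 40
  Iter 5: R1 = 40 + 10 = 50
  Iter 6: R1 = 50 + 10 = 60
Final: R1 = 60

60


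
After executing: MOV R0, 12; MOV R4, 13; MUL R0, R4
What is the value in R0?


Register state trace:
  MOV R0, 12  → R0 = 12
  MOV R4, 13  → R4 = 13
  MUL R0, R4  → R0 = 12 * 13 = 156
Final: R0 = 156

156


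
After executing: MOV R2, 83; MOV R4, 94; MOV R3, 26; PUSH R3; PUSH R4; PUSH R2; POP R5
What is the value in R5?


Stack trace (top is rightmost):
  MOV R2, 83  → R2 = 83
  MOV R4, 94  → R4 = 94
  MOV R3, 26  → R3 = 26
  PUSH R3  → stack: [26]
  PUSH R4  → stack: [26, 94]
  PUSH R2  → stack: [26, 94, 83]
  POP R5  → R5 = 83, stack: [26, 94]
Final: R5 = 83

83


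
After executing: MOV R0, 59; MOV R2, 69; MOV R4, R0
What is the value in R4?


Register state trace:
  MOV R0, 59  → R0 = 59
  MOV R2, 69  → R2 = 69
  MOV R4, R0  → R4 = 59
Final: R4 = 59

59


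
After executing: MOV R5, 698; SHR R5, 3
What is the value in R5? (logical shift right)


Register state trace:
  MOV R5, 698  → R5 = 698
  SHR R5, 3  → R5 = 698 >> 3 = 698 // 2^3 = 87
Final: R5 = 87

87


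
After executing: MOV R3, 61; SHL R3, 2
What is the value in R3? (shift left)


Register state trace:
  MOV R3, 61  → R3 = 61
  SHL R3, 2  → R3 = 61 << 2 = 61 * 2^2 = 244
Final: R3 = 244

244


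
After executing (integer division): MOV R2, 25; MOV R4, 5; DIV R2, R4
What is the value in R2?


Register state trace:
  MOV R2, 25  → R2 = 25
  MOV R4, 5  → R4 = 5
  DIV R2, R4  → R2 = 25 // 5 = 5
Final: R2 = 5

5


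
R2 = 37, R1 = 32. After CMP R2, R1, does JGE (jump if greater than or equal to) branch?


Trace:
  R2 = 37, R1 = 32
  CMP R2, R1  → compares 37 vs 32
  JGE checks: is 37 greater than or equal to 32?
  37 > 32, so condition is true
Branch taken: Yes

Yes


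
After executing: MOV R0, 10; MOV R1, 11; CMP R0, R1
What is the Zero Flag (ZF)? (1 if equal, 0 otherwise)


Register state trace:
  MOV R0, 10  → R0 = 10
  MOV R1, 11  → R1 = 11
  CMP R0, R1  → computes 10 - 11 = -1
  Result is nonzero, so values are not equal
ZF = 0

0


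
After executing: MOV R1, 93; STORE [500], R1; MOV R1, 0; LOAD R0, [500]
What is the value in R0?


Register and memory trace:
  MOV R1, 93  → R1 = 93
  STORE [500], R1  → mem[500] = 93
  MOV R1, 0  → R1 = 0
  LOAD R0, [500]  → R0 = mem[500] = 93
Final: R0 = 93

93


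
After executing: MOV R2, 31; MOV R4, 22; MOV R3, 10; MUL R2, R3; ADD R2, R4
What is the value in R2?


Register state trace:
  MOV R2, 31  → R2 = 31
  MOV R4, 22  → R4 = 22
  MOV R3, 10  → R3 = 10
  MUL R2, R3  → R2 = 31 * 10 = 310
  ADD R2, R4  → R2 = 310 + 22 = 332
Final: R2 = 332

332


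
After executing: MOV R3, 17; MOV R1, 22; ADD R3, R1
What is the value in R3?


Register state trace:
  MOV R3, 17  → R3 = 17
  MOV R1, 22  → R1 = 22
  ADD R3, R1  → R3 = 17 + 22 = 39
Final: R3 = 39

39


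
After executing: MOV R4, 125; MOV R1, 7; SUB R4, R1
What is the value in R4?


Register state trace:
  MOV R4, 125  → R4 = 125
  MOV R1, 7  → R1 = 7
  SUB R4, R1  → R4 = 125 - 7 = 118
Final: R4 = 118

118


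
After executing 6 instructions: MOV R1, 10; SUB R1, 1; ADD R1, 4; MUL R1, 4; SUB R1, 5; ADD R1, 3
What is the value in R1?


Register state trace:
  MOV R1, 10  → R1 = 10
  SUB R1, 1  → R1 = 10 - 1 = 9
  ADD R1, 4  → R1 = 9 + 4 = 13
  MUL R1, 4  → R1 = 13 * 4 = 52
  SUB R1, 5  → R1 = 52 - 5 = 47
  ADD R1, 3  → R1 = 47 + 3 = 50
Final: R1 = 50

50


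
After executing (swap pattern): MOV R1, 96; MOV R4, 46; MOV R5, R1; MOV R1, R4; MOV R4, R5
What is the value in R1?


Register state trace (swap pattern):
  MOV R1, 96  → R1 = 96
  MOV R4, 46  → R4 = 46
  MOV R5, R1  → R5 = 96  (save R1)
  MOV R1, R4  → R1 = 46  (R1 gets R4's value)
  MOV R4, R5  → R4 = 96  (R4 gets saved value)
Final: R1 = 46

46


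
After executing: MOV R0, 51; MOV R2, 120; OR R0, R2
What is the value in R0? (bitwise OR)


Register state trace:
  MOV R0, 51  → R0 = 51 (0b00110011)
  MOV R2, 120  → R2 = 120 (0b01111000)
  OR R0, R2   → R0 = 51 OR 120 = 123 (0b01111011)
Final: R0 = 123

123


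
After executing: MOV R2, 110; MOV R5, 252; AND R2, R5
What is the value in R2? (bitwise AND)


Register state trace:
  MOV R2, 110  → R2 = 110 (0b01101110)
  MOV R5, 252  → R5 = 252 (0b11111100)
  AND R2, R5  → R2 = 110 AND 252 = 108 (0b01101100)
Final: R2 = 108

108


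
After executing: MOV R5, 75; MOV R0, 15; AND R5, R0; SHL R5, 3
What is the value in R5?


Register state trace:
  MOV R5, 75  → R5 = 75 (0b01001011)
  MOV R0, 15  → R0 = 15 (0b00001111)
  AND R5, R0  → R5 = 75 AND 15 = 11 (0b00001011)
  SHL R5, 3  → R5 = 11 << 3 = 88
Final: R5 = 88

88


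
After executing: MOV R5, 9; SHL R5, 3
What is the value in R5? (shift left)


Register state trace:
  MOV R5, 9  → R5 = 9
  SHL R5, 3  → R5 = 9 << 3 = 9 * 2^3 = 72
Final: R5 = 72

72


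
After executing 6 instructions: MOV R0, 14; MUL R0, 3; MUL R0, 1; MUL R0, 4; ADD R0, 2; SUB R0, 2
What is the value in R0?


Register state trace:
  MOV R0, 14  → R0 = 14
  MUL R0, 3  → R0 = 14 * 3 = 42
  MUL R0, 1  → R0 = 42 * 1 = 42
  MUL R0, 4  → R0 = 42 * 4 = 168
  ADD R0, 2  → R0 = 168 + 2 = 170
  SUB R0, 2  → R0 = 170 - 2 = 168
Final: R0 = 168

168


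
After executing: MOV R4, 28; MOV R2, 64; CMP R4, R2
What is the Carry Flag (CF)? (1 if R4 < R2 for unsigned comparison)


Register state trace:
  MOV R4, 28  → R4 = 28
  MOV R2, 64  → R2 = 64
  CMP R4, R2  → unsigned 28 - 64: borrow occurs
  28 < 64, so CF = 1
CF = 1

1


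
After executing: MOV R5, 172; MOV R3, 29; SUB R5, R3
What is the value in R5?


Register state trace:
  MOV R5, 172  → R5 = 172
  MOV R3, 29  → R3 = 29
  SUB R5, R3  → R5 = 172 - 29 = 143
Final: R5 = 143

143


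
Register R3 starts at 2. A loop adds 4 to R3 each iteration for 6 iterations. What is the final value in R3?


Starting value: R3 = 2
  Iter 1: R3 = 2 + 4 = 6
  Iter 2: R3 = 6 + 4 = 10
  Iter 3: R3 = 10 + 4 = 14
  Iter 4: R3 = 14 + 4 = 18
  Iter 5: R3 = 18 + 4 = 22
  Iter 6: R3 = 22 + 4 = 26
Final: R3 = 26

26


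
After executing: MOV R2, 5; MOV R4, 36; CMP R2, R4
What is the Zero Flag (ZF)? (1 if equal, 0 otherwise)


Register state trace:
  MOV R2, 5  → R2 = 5
  MOV R4, 36  → R4 = 36
  CMP R2, R4  → computes 5 - 36 = -31
  Result is nonzero, so values are not equal
ZF = 0

0


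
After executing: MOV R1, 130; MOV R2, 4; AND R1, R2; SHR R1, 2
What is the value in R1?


Register state trace:
  MOV R1, 130  → R1 = 130 (0b10000010)
  MOV R2, 4  → R2 = 4 (0b00000100)
  AND R1, R2  → R1 = 130 AND 4 = 0 (0b00000000)
  SHR R1, 2  → R1 = 0 >> 2 = 0
Final: R1 = 0

0


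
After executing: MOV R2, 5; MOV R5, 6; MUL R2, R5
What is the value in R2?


Register state trace:
  MOV R2, 5  → R2 = 5
  MOV R5, 6  → R5 = 6
  MUL R2, R5  → R2 = 5 * 6 = 30
Final: R2 = 30

30


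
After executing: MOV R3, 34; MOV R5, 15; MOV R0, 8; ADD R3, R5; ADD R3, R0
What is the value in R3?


Register state trace:
  MOV R3, 34  → R3 = 34
  MOV R5, 15  → R5 = 15
  MOV R0, 8  → R0 = 8
  ADD R3, R5  → R3 = 34 + 15 = 49
  ADD R3, R0  → R3 = 49 + 8 = 57
Final: R3 = 57

57


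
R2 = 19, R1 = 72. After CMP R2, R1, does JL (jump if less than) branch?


Trace:
  R2 = 19, R1 = 72
  CMP R2, R1  → compares 19 vs 72
  JL checks: is 19 less than 72?
  19 < 72, so condition is true
Branch taken: Yes

Yes


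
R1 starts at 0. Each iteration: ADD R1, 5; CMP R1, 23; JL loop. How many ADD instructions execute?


Loop trace (R1 starts at 0, target 23, step 5):
  ADD #1: R1 = 0 + 5 = 5  → 5 < 23, loop
  ADD #2: R1 = 5 + 5 = 10  → 10 < 23, loop
  ADD #3: R1 = 10 + 5 = 15  → 15 < 23, loop
  ADD #4: R1 = 15 + 5 = 20  → 20 < 23, loop
  ADD #5: R1 = 20 + 5 = 25  → 25 >= 23, exit
Total ADD instructions: 5

5


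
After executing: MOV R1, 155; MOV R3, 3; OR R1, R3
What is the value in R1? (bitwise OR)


Register state trace:
  MOV R1, 155  → R1 = 155 (0b10011011)
  MOV R3, 3  → R3 = 3 (0b00000011)
  OR R1, R3   → R1 = 155 OR 3 = 155 (0b10011011)
Final: R1 = 155

155


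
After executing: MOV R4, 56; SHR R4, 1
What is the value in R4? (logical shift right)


Register state trace:
  MOV R4, 56  → R4 = 56
  SHR R4, 1  → R4 = 56 >> 1 = 56 // 2^1 = 28
Final: R4 = 28

28


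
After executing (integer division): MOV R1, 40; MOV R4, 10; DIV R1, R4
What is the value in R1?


Register state trace:
  MOV R1, 40  → R1 = 40
  MOV R4, 10  → R4 = 10
  DIV R1, R4  → R1 = 40 // 10 = 4
Final: R1 = 4

4


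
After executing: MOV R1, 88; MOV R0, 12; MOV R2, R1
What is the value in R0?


Register state trace:
  MOV R1, 88  → R1 = 88
  MOV R0, 12  → R0 = 12
  MOV R2, R1  → R2 = 88
Final: R0 = 12

12


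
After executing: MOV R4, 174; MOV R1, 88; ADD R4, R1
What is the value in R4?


Register state trace:
  MOV R4, 174  → R4 = 174
  MOV R1, 88  → R1 = 88
  ADD R4, R1  → R4 = 174 + 88 = 262
Final: R4 = 262

262


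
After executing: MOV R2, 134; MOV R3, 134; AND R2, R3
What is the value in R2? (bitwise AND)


Register state trace:
  MOV R2, 134  → R2 = 134 (0b10000110)
  MOV R3, 134  → R3 = 134 (0b10000110)
  AND R2, R3  → R2 = 134 AND 134 = 134 (0b10000110)
Final: R2 = 134

134


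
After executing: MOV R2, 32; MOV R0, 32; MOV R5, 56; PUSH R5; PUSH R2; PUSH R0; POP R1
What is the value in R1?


Stack trace (top is rightmost):
  MOV R2, 32  → R2 = 32
  MOV R0, 32  → R0 = 32
  MOV R5, 56  → R5 = 56
  PUSH R5  → stack: [56]
  PUSH R2  → stack: [56, 32]
  PUSH R0  → stack: [56, 32, 32]
  POP R1  → R1 = 32, stack: [56, 32]
Final: R1 = 32

32


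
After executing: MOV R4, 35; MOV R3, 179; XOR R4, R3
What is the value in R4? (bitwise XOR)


Register state trace:
  MOV R4, 35  → R4 = 35 (0b00100011)
  MOV R3, 179  → R3 = 179 (0b10110011)
  XOR R4, R3  → R4 = 35 XOR 179 = 144 (0b10010000)
Final: R4 = 144

144


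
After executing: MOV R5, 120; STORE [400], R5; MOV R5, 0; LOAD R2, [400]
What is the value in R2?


Register and memory trace:
  MOV R5, 120  → R5 = 120
  STORE [400], R5  → mem[400] = 120
  MOV R5, 0  → R5 = 0
  LOAD R2, [400]  → R2 = mem[400] = 120
Final: R2 = 120

120


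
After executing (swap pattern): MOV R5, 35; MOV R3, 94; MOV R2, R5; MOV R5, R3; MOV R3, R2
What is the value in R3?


Register state trace (swap pattern):
  MOV R5, 35  → R5 = 35
  MOV R3, 94  → R3 = 94
  MOV R2, R5  → R2 = 35  (save R5)
  MOV R5, R3  → R5 = 94  (R5 gets R3's value)
  MOV R3, R2  → R3 = 35  (R3 gets saved value)
Final: R3 = 35

35


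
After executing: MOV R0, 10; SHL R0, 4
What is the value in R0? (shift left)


Register state trace:
  MOV R0, 10  → R0 = 10
  SHL R0, 4  → R0 = 10 << 4 = 10 * 2^4 = 160
Final: R0 = 160

160


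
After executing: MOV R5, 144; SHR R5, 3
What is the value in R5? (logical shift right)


Register state trace:
  MOV R5, 144  → R5 = 144
  SHR R5, 3  → R5 = 144 >> 3 = 144 // 2^3 = 18
Final: R5 = 18

18


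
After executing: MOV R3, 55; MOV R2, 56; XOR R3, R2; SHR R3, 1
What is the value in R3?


Register state trace:
  MOV R3, 55  → R3 = 55 (0b00110111)
  MOV R2, 56  → R2 = 56 (0b00111000)
  XOR R3, R2  → R3 = 55 XOR 56 = 15 (0b00001111)
  SHR R3, 1  → R3 = 15 >> 1 = 7
Final: R3 = 7

7


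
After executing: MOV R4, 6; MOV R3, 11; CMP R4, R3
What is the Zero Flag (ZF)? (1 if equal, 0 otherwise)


Register state trace:
  MOV R4, 6  → R4 = 6
  MOV R3, 11  → R3 = 11
  CMP R4, R3  → computes 6 - 11 = -5
  Result is nonzero, so values are not equal
ZF = 0

0


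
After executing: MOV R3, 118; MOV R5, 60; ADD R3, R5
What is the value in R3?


Register state trace:
  MOV R3, 118  → R3 = 118
  MOV R5, 60  → R5 = 60
  ADD R3, R5  → R3 = 118 + 60 = 178
Final: R3 = 178

178


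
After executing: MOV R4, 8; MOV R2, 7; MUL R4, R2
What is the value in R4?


Register state trace:
  MOV R4, 8  → R4 = 8
  MOV R2, 7  → R2 = 7
  MUL R4, R2  → R4 = 8 * 7 = 56
Final: R4 = 56

56


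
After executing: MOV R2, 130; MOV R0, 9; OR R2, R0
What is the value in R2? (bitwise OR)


Register state trace:
  MOV R2, 130  → R2 = 130 (0b10000010)
  MOV R0, 9  → R0 = 9 (0b00001001)
  OR R2, R0   → R2 = 130 OR 9 = 139 (0b10001011)
Final: R2 = 139

139


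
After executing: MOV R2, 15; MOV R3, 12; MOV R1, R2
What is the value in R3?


Register state trace:
  MOV R2, 15  → R2 = 15
  MOV R3, 12  → R3 = 12
  MOV R1, R2  → R1 = 15
Final: R3 = 12

12


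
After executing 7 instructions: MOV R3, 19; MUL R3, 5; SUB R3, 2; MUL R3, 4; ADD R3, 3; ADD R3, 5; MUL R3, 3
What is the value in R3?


Register state trace:
  MOV R3, 19  → R3 = 19
  MUL R3, 5  → R3 = 19 * 5 = 95
  SUB R3, 2  → R3 = 95 - 2 = 93
  MUL R3, 4  → R3 = 93 * 4 = 372
  ADD R3, 3  → R3 = 372 + 3 = 375
  ADD R3, 5  → R3 = 375 + 5 = 380
  MUL R3, 3  → R3 = 380 * 3 = 1140
Final: R3 = 1140

1140


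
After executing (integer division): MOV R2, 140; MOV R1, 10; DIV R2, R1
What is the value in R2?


Register state trace:
  MOV R2, 140  → R2 = 140
  MOV R1, 10  → R1 = 10
  DIV R2, R1  → R2 = 140 // 10 = 14
Final: R2 = 14

14


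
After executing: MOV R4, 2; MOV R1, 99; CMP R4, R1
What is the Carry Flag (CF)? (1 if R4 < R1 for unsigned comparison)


Register state trace:
  MOV R4, 2  → R4 = 2
  MOV R1, 99  → R1 = 99
  CMP R4, R1  → unsigned 2 - 99: borrow occurs
  2 < 99, so CF = 1
CF = 1

1


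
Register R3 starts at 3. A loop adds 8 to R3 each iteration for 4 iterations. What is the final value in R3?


Starting value: R3 = 3
  Iter 1: R3 = 3 + 8 = 11
  Iter 2: R3 = 11 + 8 = 19
  Iter 3: R3 = 19 + 8 = 27
  Iter 4: R3 = 27 + 8 = 35
Final: R3 = 35

35


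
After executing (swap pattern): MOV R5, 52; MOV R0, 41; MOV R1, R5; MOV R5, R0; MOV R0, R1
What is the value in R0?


Register state trace (swap pattern):
  MOV R5, 52  → R5 = 52
  MOV R0, 41  → R0 = 41
  MOV R1, R5  → R1 = 52  (save R5)
  MOV R5, R0  → R5 = 41  (R5 gets R0's value)
  MOV R0, R1  → R0 = 52  (R0 gets saved value)
Final: R0 = 52

52


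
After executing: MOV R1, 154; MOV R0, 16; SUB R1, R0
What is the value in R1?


Register state trace:
  MOV R1, 154  → R1 = 154
  MOV R0, 16  → R0 = 16
  SUB R1, R0  → R1 = 154 - 16 = 138
Final: R1 = 138

138


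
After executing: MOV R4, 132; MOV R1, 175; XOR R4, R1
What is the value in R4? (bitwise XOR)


Register state trace:
  MOV R4, 132  → R4 = 132 (0b10000100)
  MOV R1, 175  → R1 = 175 (0b10101111)
  XOR R4, R1  → R4 = 132 XOR 175 = 43 (0b00101011)
Final: R4 = 43

43


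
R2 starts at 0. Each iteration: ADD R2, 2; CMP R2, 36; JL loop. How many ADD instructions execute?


Loop trace (R2 starts at 0, target 36, step 2):
  ADD #1: R2 = 0 + 2 = 2  → 2 < 36, loop
  ADD #2: R2 = 2 + 2 = 4  → 4 < 36, loop
  ADD #3: R2 = 4 + 2 = 6  → 6 < 36, loop
  ADD #4: R2 = 6 + 2 = 8  → 8 < 36, loop
  ADD #5: R2 = 8 + 2 = 10  → 10 < 36, loop
  ADD #6: R2 = 10 + 2 = 12  → 12 < 36, loop
  ADD #7: R2 = 12 + 2 = 14  → 14 < 36, loop
  ADD #8: R2 = 14 + 2 = 16  → 16 < 36, loop
  ADD #9: R2 = 16 + 2 = 18  → 18 < 36, loop
  ADD #10: R2 = 18 + 2 = 20  → 20 < 36, loop
  ADD #11: R2 = 20 + 2 = 22  → 22 < 36, loop
  ADD #12: R2 = 22 + 2 = 24  → 24 < 36, loop
  ADD #13: R2 = 24 + 2 = 26  → 26 < 36, loop
  ADD #14: R2 = 26 + 2 = 28  → 28 < 36, loop
  ADD #15: R2 = 28 + 2 = 30  → 30 < 36, loop
  ADD #16: R2 = 30 + 2 = 32  → 32 < 36, loop
  ADD #17: R2 = 32 + 2 = 34  → 34 < 36, loop
  ADD #18: R2 = 34 + 2 = 36  → 36 >= 36, exit
Total ADD instructions: 18

18


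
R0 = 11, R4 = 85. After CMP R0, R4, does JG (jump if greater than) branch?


Trace:
  R0 = 11, R4 = 85
  CMP R0, R4  → compares 11 vs 85
  JG checks: is 11 greater than 85?
  11 < 85, so condition is false
Branch taken: No

No


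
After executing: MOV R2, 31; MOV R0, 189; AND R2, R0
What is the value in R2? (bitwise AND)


Register state trace:
  MOV R2, 31  → R2 = 31 (0b00011111)
  MOV R0, 189  → R0 = 189 (0b10111101)
  AND R2, R0  → R2 = 31 AND 189 = 29 (0b00011101)
Final: R2 = 29

29


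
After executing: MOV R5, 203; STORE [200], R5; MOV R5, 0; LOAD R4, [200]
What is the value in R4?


Register and memory trace:
  MOV R5, 203  → R5 = 203
  STORE [200], R5  → mem[200] = 203
  MOV R5, 0  → R5 = 0
  LOAD R4, [200]  → R4 = mem[200] = 203
Final: R4 = 203

203


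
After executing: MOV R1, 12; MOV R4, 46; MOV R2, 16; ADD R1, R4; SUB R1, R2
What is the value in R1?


Register state trace:
  MOV R1, 12  → R1 = 12
  MOV R4, 46  → R4 = 46
  MOV R2, 16  → R2 = 16
  ADD R1, R4  → R1 = 12 + 46 = 58
  SUB R1, R2  → R1 = 58 - 16 = 42
Final: R1 = 42

42


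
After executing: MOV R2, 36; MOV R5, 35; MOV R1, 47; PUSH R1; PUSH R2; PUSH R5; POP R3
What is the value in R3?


Stack trace (top is rightmost):
  MOV R2, 36  → R2 = 36
  MOV R5, 35  → R5 = 35
  MOV R1, 47  → R1 = 47
  PUSH R1  → stack: [47]
  PUSH R2  → stack: [47, 36]
  PUSH R5  → stack: [47, 36, 35]
  POP R3  → R3 = 35, stack: [47, 36]
Final: R3 = 35

35


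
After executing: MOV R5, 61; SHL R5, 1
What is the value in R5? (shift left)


Register state trace:
  MOV R5, 61  → R5 = 61
  SHL R5, 1  → R5 = 61 << 1 = 61 * 2^1 = 122
Final: R5 = 122

122


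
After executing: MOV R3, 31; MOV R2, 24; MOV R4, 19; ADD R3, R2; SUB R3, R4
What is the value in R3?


Register state trace:
  MOV R3, 31  → R3 = 31
  MOV R2, 24  → R2 = 24
  MOV R4, 19  → R4 = 19
  ADD R3, R2  → R3 = 31 + 24 = 55
  SUB R3, R4  → R3 = 55 - 19 = 36
Final: R3 = 36

36


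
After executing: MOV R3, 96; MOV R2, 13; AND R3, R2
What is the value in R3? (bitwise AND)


Register state trace:
  MOV R3, 96  → R3 = 96 (0b01100000)
  MOV R2, 13  → R2 = 13 (0b00001101)
  AND R3, R2  → R3 = 96 AND 13 = 0 (0b00000000)
Final: R3 = 0

0


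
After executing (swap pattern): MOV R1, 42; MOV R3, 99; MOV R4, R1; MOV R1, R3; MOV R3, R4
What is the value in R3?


Register state trace (swap pattern):
  MOV R1, 42  → R1 = 42
  MOV R3, 99  → R3 = 99
  MOV R4, R1  → R4 = 42  (save R1)
  MOV R1, R3  → R1 = 99  (R1 gets R3's value)
  MOV R3, R4  → R3 = 42  (R3 gets saved value)
Final: R3 = 42

42


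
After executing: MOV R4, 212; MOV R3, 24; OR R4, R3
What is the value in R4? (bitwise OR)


Register state trace:
  MOV R4, 212  → R4 = 212 (0b11010100)
  MOV R3, 24  → R3 = 24 (0b00011000)
  OR R4, R3   → R4 = 212 OR 24 = 220 (0b11011100)
Final: R4 = 220

220


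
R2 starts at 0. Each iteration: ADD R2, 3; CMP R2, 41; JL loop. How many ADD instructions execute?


Loop trace (R2 starts at 0, target 41, step 3):
  ADD #1: R2 = 0 + 3 = 3  → 3 < 41, loop
  ADD #2: R2 = 3 + 3 = 6  → 6 < 41, loop
  ADD #3: R2 = 6 + 3 = 9  → 9 < 41, loop
  ADD #4: R2 = 9 + 3 = 12  → 12 < 41, loop
  ADD #5: R2 = 12 + 3 = 15  → 15 < 41, loop
  ADD #6: R2 = 15 + 3 = 18  → 18 < 41, loop
  ADD #7: R2 = 18 + 3 = 21  → 21 < 41, loop
  ADD #8: R2 = 21 + 3 = 24  → 24 < 41, loop
  ADD #9: R2 = 24 + 3 = 27  → 27 < 41, loop
  ADD #10: R2 = 27 + 3 = 30  → 30 < 41, loop
  ADD #11: R2 = 30 + 3 = 33  → 33 < 41, loop
  ADD #12: R2 = 33 + 3 = 36  → 36 < 41, loop
  ADD #13: R2 = 36 + 3 = 39  → 39 < 41, loop
  ADD #14: R2 = 39 + 3 = 42  → 42 >= 41, exit
Total ADD instructions: 14

14


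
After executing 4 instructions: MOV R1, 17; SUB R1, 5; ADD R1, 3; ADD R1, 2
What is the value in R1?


Register state trace:
  MOV R1, 17  → R1 = 17
  SUB R1, 5  → R1 = 17 - 5 = 12
  ADD R1, 3  → R1 = 12 + 3 = 15
  ADD R1, 2  → R1 = 15 + 2 = 17
Final: R1 = 17

17


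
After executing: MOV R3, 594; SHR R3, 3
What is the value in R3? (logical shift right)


Register state trace:
  MOV R3, 594  → R3 = 594
  SHR R3, 3  → R3 = 594 >> 3 = 594 // 2^3 = 74
Final: R3 = 74

74


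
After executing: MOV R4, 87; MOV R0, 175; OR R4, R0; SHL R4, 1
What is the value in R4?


Register state trace:
  MOV R4, 87  → R4 = 87 (0b01010111)
  MOV R0, 175  → R0 = 175 (0b10101111)
  OR R4, R0  → R4 = 87 OR 175 = 255 (0b11111111)
  SHL R4, 1  → R4 = 255 << 1 = 510
Final: R4 = 510

510


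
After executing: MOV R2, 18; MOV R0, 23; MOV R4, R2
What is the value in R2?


Register state trace:
  MOV R2, 18  → R2 = 18
  MOV R0, 23  → R0 = 23
  MOV R4, R2  → R4 = 18
Final: R2 = 18

18


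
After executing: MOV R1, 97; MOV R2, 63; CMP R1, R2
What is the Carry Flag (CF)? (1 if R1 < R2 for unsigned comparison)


Register state trace:
  MOV R1, 97  → R1 = 97
  MOV R2, 63  → R2 = 63
  CMP R1, R2  → unsigned 97 - 63: no borrow
  97 >= 63, so CF = 0
CF = 0

0


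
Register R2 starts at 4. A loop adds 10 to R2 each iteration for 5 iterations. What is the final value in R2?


Starting value: R2 = 4
  Iter 1: R2 = 4 + 10 = 14
  Iter 2: R2 = 14 + 10 = 24
  Iter 3: R2 = 24 + 10 = 34
  Iter 4: R2 = 34 + 10 = 44
  Iter 5: R2 = 44 + 10 = 54
Final: R2 = 54

54


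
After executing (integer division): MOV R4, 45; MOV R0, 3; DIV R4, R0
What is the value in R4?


Register state trace:
  MOV R4, 45  → R4 = 45
  MOV R0, 3  → R0 = 3
  DIV R4, R0  → R4 = 45 // 3 = 15
Final: R4 = 15

15


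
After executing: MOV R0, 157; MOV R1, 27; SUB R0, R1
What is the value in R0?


Register state trace:
  MOV R0, 157  → R0 = 157
  MOV R1, 27  → R1 = 27
  SUB R0, R1  → R0 = 157 - 27 = 130
Final: R0 = 130

130


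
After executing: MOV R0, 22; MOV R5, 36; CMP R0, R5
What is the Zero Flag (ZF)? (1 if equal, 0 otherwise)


Register state trace:
  MOV R0, 22  → R0 = 22
  MOV R5, 36  → R5 = 36
  CMP R0, R5  → computes 22 - 36 = -14
  Result is nonzero, so values are not equal
ZF = 0

0


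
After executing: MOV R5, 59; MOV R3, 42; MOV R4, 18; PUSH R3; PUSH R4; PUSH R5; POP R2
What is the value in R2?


Stack trace (top is rightmost):
  MOV R5, 59  → R5 = 59
  MOV R3, 42  → R3 = 42
  MOV R4, 18  → R4 = 18
  PUSH R3  → stack: [42]
  PUSH R4  → stack: [42, 18]
  PUSH R5  → stack: [42, 18, 59]
  POP R2  → R2 = 59, stack: [42, 18]
Final: R2 = 59

59


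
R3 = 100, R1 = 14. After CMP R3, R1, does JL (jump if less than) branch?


Trace:
  R3 = 100, R1 = 14
  CMP R3, R1  → compares 100 vs 14
  JL checks: is 100 less than 14?
  100 > 14, so condition is false
Branch taken: No

No


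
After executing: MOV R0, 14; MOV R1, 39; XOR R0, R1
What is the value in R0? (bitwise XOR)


Register state trace:
  MOV R0, 14  → R0 = 14 (0b00001110)
  MOV R1, 39  → R1 = 39 (0b00100111)
  XOR R0, R1  → R0 = 14 XOR 39 = 41 (0b00101001)
Final: R0 = 41

41


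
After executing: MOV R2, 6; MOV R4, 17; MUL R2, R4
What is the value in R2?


Register state trace:
  MOV R2, 6  → R2 = 6
  MOV R4, 17  → R4 = 17
  MUL R2, R4  → R2 = 6 * 17 = 102
Final: R2 = 102

102


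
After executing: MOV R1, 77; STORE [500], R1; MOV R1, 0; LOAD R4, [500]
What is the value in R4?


Register and memory trace:
  MOV R1, 77  → R1 = 77
  STORE [500], R1  → mem[500] = 77
  MOV R1, 0  → R1 = 0
  LOAD R4, [500]  → R4 = mem[500] = 77
Final: R4 = 77

77


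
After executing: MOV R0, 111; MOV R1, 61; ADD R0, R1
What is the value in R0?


Register state trace:
  MOV R0, 111  → R0 = 111
  MOV R1, 61  → R1 = 61
  ADD R0, R1  → R0 = 111 + 61 = 172
Final: R0 = 172

172


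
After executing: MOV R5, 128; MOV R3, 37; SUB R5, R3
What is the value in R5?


Register state trace:
  MOV R5, 128  → R5 = 128
  MOV R3, 37  → R3 = 37
  SUB R5, R3  → R5 = 128 - 37 = 91
Final: R5 = 91

91


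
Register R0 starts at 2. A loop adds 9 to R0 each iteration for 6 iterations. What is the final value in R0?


Starting value: R0 = 2
  Iter 1: R0 = 2 + 9 = 11
  Iter 2: R0 = 11 + 9 = 20
  Iter 3: R0 = 20 + 9 = 29
  Iter 4: R0 = 29 + 9 = 38
  Iter 5: R0 = 38 + 9 = 47
  Iter 6: R0 = 47 + 9 = 56
Final: R0 = 56

56


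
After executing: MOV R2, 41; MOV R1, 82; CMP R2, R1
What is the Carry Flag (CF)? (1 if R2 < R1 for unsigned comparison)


Register state trace:
  MOV R2, 41  → R2 = 41
  MOV R1, 82  → R1 = 82
  CMP R2, R1  → unsigned 41 - 82: borrow occurs
  41 < 82, so CF = 1
CF = 1

1


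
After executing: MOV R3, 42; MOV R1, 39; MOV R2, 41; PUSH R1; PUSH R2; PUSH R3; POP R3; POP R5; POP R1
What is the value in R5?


Stack trace (top is rightmost):
  MOV R3, 42  → R3 = 42
  MOV R1, 39  → R1 = 39
  MOV R2, 41  → R2 = 41
  PUSH R1  → stack: [39]
  PUSH R2  → stack: [39, 41]
  PUSH R3  → stack: [39, 41, 42]
  POP R3  → R3 = 42, stack: [39, 41]
  POP R5  → R5 = 41, stack: [39]
  POP R1  → R1 = 39, stack: []
Final: R5 = 41

41


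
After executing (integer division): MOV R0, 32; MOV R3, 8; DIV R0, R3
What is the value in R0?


Register state trace:
  MOV R0, 32  → R0 = 32
  MOV R3, 8  → R3 = 8
  DIV R0, R3  → R0 = 32 // 8 = 4
Final: R0 = 4

4


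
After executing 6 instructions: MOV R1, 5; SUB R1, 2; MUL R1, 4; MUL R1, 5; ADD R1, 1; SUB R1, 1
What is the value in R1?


Register state trace:
  MOV R1, 5  → R1 = 5
  SUB R1, 2  → R1 = 5 - 2 = 3
  MUL R1, 4  → R1 = 3 * 4 = 12
  MUL R1, 5  → R1 = 12 * 5 = 60
  ADD R1, 1  → R1 = 60 + 1 = 61
  SUB R1, 1  → R1 = 61 - 1 = 60
Final: R1 = 60

60


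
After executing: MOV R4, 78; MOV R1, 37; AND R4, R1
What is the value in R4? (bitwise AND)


Register state trace:
  MOV R4, 78  → R4 = 78 (0b01001110)
  MOV R1, 37  → R1 = 37 (0b00100101)
  AND R4, R1  → R4 = 78 AND 37 = 4 (0b00000100)
Final: R4 = 4

4


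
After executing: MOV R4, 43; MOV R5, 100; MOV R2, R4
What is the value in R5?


Register state trace:
  MOV R4, 43  → R4 = 43
  MOV R5, 100  → R5 = 100
  MOV R2, R4  → R2 = 43
Final: R5 = 100

100


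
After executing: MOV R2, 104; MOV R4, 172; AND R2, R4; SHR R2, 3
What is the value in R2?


Register state trace:
  MOV R2, 104  → R2 = 104 (0b01101000)
  MOV R4, 172  → R4 = 172 (0b10101100)
  AND R2, R4  → R2 = 104 AND 172 = 40 (0b00101000)
  SHR R2, 3  → R2 = 40 >> 3 = 5
Final: R2 = 5

5


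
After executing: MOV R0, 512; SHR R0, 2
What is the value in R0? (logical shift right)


Register state trace:
  MOV R0, 512  → R0 = 512
  SHR R0, 2  → R0 = 512 >> 2 = 512 // 2^2 = 128
Final: R0 = 128

128


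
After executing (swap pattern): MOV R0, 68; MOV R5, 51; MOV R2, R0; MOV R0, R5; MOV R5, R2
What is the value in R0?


Register state trace (swap pattern):
  MOV R0, 68  → R0 = 68
  MOV R5, 51  → R5 = 51
  MOV R2, R0  → R2 = 68  (save R0)
  MOV R0, R5  → R0 = 51  (R0 gets R5's value)
  MOV R5, R2  → R5 = 68  (R5 gets saved value)
Final: R0 = 51

51


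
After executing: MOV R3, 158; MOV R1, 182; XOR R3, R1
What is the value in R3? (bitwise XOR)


Register state trace:
  MOV R3, 158  → R3 = 158 (0b10011110)
  MOV R1, 182  → R1 = 182 (0b10110110)
  XOR R3, R1  → R3 = 158 XOR 182 = 40 (0b00101000)
Final: R3 = 40

40


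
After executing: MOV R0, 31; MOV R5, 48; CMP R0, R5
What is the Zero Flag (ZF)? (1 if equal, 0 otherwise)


Register state trace:
  MOV R0, 31  → R0 = 31
  MOV R5, 48  → R5 = 48
  CMP R0, R5  → computes 31 - 48 = -17
  Result is nonzero, so values are not equal
ZF = 0

0


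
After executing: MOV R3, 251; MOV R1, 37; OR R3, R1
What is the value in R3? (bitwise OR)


Register state trace:
  MOV R3, 251  → R3 = 251 (0b11111011)
  MOV R1, 37  → R1 = 37 (0b00100101)
  OR R3, R1   → R3 = 251 OR 37 = 255 (0b11111111)
Final: R3 = 255

255


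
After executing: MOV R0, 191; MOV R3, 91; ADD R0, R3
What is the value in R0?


Register state trace:
  MOV R0, 191  → R0 = 191
  MOV R3, 91  → R3 = 91
  ADD R0, R3  → R0 = 191 + 91 = 282
Final: R0 = 282

282


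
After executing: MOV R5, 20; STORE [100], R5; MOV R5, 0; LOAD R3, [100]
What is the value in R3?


Register and memory trace:
  MOV R5, 20  → R5 = 20
  STORE [100], R5  → mem[100] = 20
  MOV R5, 0  → R5 = 0
  LOAD R3, [100]  → R3 = mem[100] = 20
Final: R3 = 20

20


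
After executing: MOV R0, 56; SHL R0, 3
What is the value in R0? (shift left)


Register state trace:
  MOV R0, 56  → R0 = 56
  SHL R0, 3  → R0 = 56 << 3 = 56 * 2^3 = 448
Final: R0 = 448

448


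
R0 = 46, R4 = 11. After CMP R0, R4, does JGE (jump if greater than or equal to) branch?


Trace:
  R0 = 46, R4 = 11
  CMP R0, R4  → compares 46 vs 11
  JGE checks: is 46 greater than or equal to 11?
  46 > 11, so condition is true
Branch taken: Yes

Yes


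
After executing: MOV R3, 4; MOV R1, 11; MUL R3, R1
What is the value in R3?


Register state trace:
  MOV R3, 4  → R3 = 4
  MOV R1, 11  → R1 = 11
  MUL R3, R1  → R3 = 4 * 11 = 44
Final: R3 = 44

44


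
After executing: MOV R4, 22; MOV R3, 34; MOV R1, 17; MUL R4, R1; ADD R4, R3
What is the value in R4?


Register state trace:
  MOV R4, 22  → R4 = 22
  MOV R3, 34  → R3 = 34
  MOV R1, 17  → R1 = 17
  MUL R4, R1  → R4 = 22 * 17 = 374
  ADD R4, R3  → R4 = 374 + 34 = 408
Final: R4 = 408

408


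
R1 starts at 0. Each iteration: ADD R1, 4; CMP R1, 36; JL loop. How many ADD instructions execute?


Loop trace (R1 starts at 0, target 36, step 4):
  ADD #1: R1 = 0 + 4 = 4  → 4 < 36, loop
  ADD #2: R1 = 4 + 4 = 8  → 8 < 36, loop
  ADD #3: R1 = 8 + 4 = 12  → 12 < 36, loop
  ADD #4: R1 = 12 + 4 = 16  → 16 < 36, loop
  ADD #5: R1 = 16 + 4 = 20  → 20 < 36, loop
  ADD #6: R1 = 20 + 4 = 24  → 24 < 36, loop
  ADD #7: R1 = 24 + 4 = 28  → 28 < 36, loop
  ADD #8: R1 = 28 + 4 = 32  → 32 < 36, loop
  ADD #9: R1 = 32 + 4 = 36  → 36 >= 36, exit
Total ADD instructions: 9

9


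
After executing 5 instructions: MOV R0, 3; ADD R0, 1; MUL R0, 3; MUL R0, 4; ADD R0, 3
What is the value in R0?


Register state trace:
  MOV R0, 3  → R0 = 3
  ADD R0, 1  → R0 = 3 + 1 = 4
  MUL R0, 3  → R0 = 4 * 3 = 12
  MUL R0, 4  → R0 = 12 * 4 = 48
  ADD R0, 3  → R0 = 48 + 3 = 51
Final: R0 = 51

51


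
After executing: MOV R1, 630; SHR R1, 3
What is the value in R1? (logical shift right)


Register state trace:
  MOV R1, 630  → R1 = 630
  SHR R1, 3  → R1 = 630 >> 3 = 630 // 2^3 = 78
Final: R1 = 78

78


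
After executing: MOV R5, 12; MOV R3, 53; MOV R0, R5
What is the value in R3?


Register state trace:
  MOV R5, 12  → R5 = 12
  MOV R3, 53  → R3 = 53
  MOV R0, R5  → R0 = 12
Final: R3 = 53

53


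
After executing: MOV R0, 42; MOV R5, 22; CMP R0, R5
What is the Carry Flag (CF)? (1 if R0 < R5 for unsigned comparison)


Register state trace:
  MOV R0, 42  → R0 = 42
  MOV R5, 22  → R5 = 22
  CMP R0, R5  → unsigned 42 - 22: no borrow
  42 >= 22, so CF = 0
CF = 0

0


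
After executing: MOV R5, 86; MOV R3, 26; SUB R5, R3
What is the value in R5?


Register state trace:
  MOV R5, 86  → R5 = 86
  MOV R3, 26  → R3 = 26
  SUB R5, R3  → R5 = 86 - 26 = 60
Final: R5 = 60

60


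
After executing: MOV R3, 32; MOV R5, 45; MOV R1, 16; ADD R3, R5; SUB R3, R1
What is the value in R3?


Register state trace:
  MOV R3, 32  → R3 = 32
  MOV R5, 45  → R5 = 45
  MOV R1, 16  → R1 = 16
  ADD R3, R5  → R3 = 32 + 45 = 77
  SUB R3, R1  → R3 = 77 - 16 = 61
Final: R3 = 61

61


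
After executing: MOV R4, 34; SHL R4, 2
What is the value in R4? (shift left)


Register state trace:
  MOV R4, 34  → R4 = 34
  SHL R4, 2  → R4 = 34 << 2 = 34 * 2^2 = 136
Final: R4 = 136

136


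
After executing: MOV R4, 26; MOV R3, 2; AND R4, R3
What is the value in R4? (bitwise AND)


Register state trace:
  MOV R4, 26  → R4 = 26 (0b00011010)
  MOV R3, 2  → R3 = 2 (0b00000010)
  AND R4, R3  → R4 = 26 AND 2 = 2 (0b00000010)
Final: R4 = 2

2


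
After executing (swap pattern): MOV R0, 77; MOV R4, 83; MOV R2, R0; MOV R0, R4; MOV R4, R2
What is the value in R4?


Register state trace (swap pattern):
  MOV R0, 77  → R0 = 77
  MOV R4, 83  → R4 = 83
  MOV R2, R0  → R2 = 77  (save R0)
  MOV R0, R4  → R0 = 83  (R0 gets R4's value)
  MOV R4, R2  → R4 = 77  (R4 gets saved value)
Final: R4 = 77

77


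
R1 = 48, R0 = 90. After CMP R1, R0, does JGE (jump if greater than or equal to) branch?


Trace:
  R1 = 48, R0 = 90
  CMP R1, R0  → compares 48 vs 90
  JGE checks: is 48 greater than or equal to 90?
  48 < 90, so condition is false
Branch taken: No

No


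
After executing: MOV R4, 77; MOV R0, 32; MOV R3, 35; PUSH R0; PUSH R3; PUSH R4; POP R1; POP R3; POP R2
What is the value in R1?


Stack trace (top is rightmost):
  MOV R4, 77  → R4 = 77
  MOV R0, 32  → R0 = 32
  MOV R3, 35  → R3 = 35
  PUSH R0  → stack: [32]
  PUSH R3  → stack: [32, 35]
  PUSH R4  → stack: [32, 35, 77]
  POP R1  → R1 = 77, stack: [32, 35]
  POP R3  → R3 = 35, stack: [32]
  POP R2  → R2 = 32, stack: []
Final: R1 = 77

77


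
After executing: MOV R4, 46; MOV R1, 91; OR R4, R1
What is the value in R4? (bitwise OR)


Register state trace:
  MOV R4, 46  → R4 = 46 (0b00101110)
  MOV R1, 91  → R1 = 91 (0b01011011)
  OR R4, R1   → R4 = 46 OR 91 = 127 (0b01111111)
Final: R4 = 127

127


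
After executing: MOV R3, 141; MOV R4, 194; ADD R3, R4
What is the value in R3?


Register state trace:
  MOV R3, 141  → R3 = 141
  MOV R4, 194  → R4 = 194
  ADD R3, R4  → R3 = 141 + 194 = 335
Final: R3 = 335

335


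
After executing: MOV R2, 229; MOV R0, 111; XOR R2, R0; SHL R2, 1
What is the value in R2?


Register state trace:
  MOV R2, 229  → R2 = 229 (0b11100101)
  MOV R0, 111  → R0 = 111 (0b01101111)
  XOR R2, R0  → R2 = 229 XOR 111 = 138 (0b10001010)
  SHL R2, 1  → R2 = 138 << 1 = 276
Final: R2 = 276

276


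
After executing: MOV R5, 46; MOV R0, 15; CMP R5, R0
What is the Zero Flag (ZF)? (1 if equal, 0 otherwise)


Register state trace:
  MOV R5, 46  → R5 = 46
  MOV R0, 15  → R0 = 15
  CMP R5, R0  → computes 46 - 15 = 31
  Result is nonzero, so values are not equal
ZF = 0

0


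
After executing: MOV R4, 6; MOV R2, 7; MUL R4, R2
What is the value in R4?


Register state trace:
  MOV R4, 6  → R4 = 6
  MOV R2, 7  → R2 = 7
  MUL R4, R2  → R4 = 6 * 7 = 42
Final: R4 = 42

42


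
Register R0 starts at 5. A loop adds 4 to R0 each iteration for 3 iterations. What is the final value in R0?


Starting value: R0 = 5
  Iter 1: R0 = 5 + 4 = 9
  Iter 2: R0 = 9 + 4 = 13
  Iter 3: R0 = 13 + 4 = 17
Final: R0 = 17

17


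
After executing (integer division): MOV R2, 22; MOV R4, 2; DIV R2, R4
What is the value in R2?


Register state trace:
  MOV R2, 22  → R2 = 22
  MOV R4, 2  → R4 = 2
  DIV R2, R4  → R2 = 22 // 2 = 11
Final: R2 = 11

11


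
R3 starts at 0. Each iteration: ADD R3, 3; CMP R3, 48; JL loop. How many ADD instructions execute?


Loop trace (R3 starts at 0, target 48, step 3):
  ADD #1: R3 = 0 + 3 = 3  → 3 < 48, loop
  ADD #2: R3 = 3 + 3 = 6  → 6 < 48, loop
  ADD #3: R3 = 6 + 3 = 9  → 9 < 48, loop
  ADD #4: R3 = 9 + 3 = 12  → 12 < 48, loop
  ADD #5: R3 = 12 + 3 = 15  → 15 < 48, loop
  ADD #6: R3 = 15 + 3 = 18  → 18 < 48, loop
  ADD #7: R3 = 18 + 3 = 21  → 21 < 48, loop
  ADD #8: R3 = 21 + 3 = 24  → 24 < 48, loop
  ADD #9: R3 = 24 + 3 = 27  → 27 < 48, loop
  ADD #10: R3 = 27 + 3 = 30  → 30 < 48, loop
  ADD #11: R3 = 30 + 3 = 33  → 33 < 48, loop
  ADD #12: R3 = 33 + 3 = 36  → 36 < 48, loop
  ADD #13: R3 = 36 + 3 = 39  → 39 < 48, loop
  ADD #14: R3 = 39 + 3 = 42  → 42 < 48, loop
  ADD #15: R3 = 42 + 3 = 45  → 45 < 48, loop
  ADD #16: R3 = 45 + 3 = 48  → 48 >= 48, exit
Total ADD instructions: 16

16


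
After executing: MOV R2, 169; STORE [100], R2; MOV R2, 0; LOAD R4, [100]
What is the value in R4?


Register and memory trace:
  MOV R2, 169  → R2 = 169
  STORE [100], R2  → mem[100] = 169
  MOV R2, 0  → R2 = 0
  LOAD R4, [100]  → R4 = mem[100] = 169
Final: R4 = 169

169


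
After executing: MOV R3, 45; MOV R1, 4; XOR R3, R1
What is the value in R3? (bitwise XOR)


Register state trace:
  MOV R3, 45  → R3 = 45 (0b00101101)
  MOV R1, 4  → R1 = 4 (0b00000100)
  XOR R3, R1  → R3 = 45 XOR 4 = 41 (0b00101001)
Final: R3 = 41

41


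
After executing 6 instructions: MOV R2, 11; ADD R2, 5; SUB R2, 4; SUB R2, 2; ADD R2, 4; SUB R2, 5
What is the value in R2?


Register state trace:
  MOV R2, 11  → R2 = 11
  ADD R2, 5  → R2 = 11 + 5 = 16
  SUB R2, 4  → R2 = 16 - 4 = 12
  SUB R2, 2  → R2 = 12 - 2 = 10
  ADD R2, 4  → R2 = 10 + 4 = 14
  SUB R2, 5  → R2 = 14 - 5 = 9
Final: R2 = 9

9


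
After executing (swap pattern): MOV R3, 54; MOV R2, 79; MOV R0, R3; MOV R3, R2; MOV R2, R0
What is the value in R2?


Register state trace (swap pattern):
  MOV R3, 54  → R3 = 54
  MOV R2, 79  → R2 = 79
  MOV R0, R3  → R0 = 54  (save R3)
  MOV R3, R2  → R3 = 79  (R3 gets R2's value)
  MOV R2, R0  → R2 = 54  (R2 gets saved value)
Final: R2 = 54

54


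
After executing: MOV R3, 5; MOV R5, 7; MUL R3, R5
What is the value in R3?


Register state trace:
  MOV R3, 5  → R3 = 5
  MOV R5, 7  → R5 = 7
  MUL R3, R5  → R3 = 5 * 7 = 35
Final: R3 = 35

35


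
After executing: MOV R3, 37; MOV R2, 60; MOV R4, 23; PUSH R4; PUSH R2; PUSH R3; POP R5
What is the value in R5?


Stack trace (top is rightmost):
  MOV R3, 37  → R3 = 37
  MOV R2, 60  → R2 = 60
  MOV R4, 23  → R4 = 23
  PUSH R4  → stack: [23]
  PUSH R2  → stack: [23, 60]
  PUSH R3  → stack: [23, 60, 37]
  POP R5  → R5 = 37, stack: [23, 60]
Final: R5 = 37

37


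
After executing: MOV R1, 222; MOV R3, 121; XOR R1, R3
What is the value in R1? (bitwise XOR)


Register state trace:
  MOV R1, 222  → R1 = 222 (0b11011110)
  MOV R3, 121  → R3 = 121 (0b01111001)
  XOR R1, R3  → R1 = 222 XOR 121 = 167 (0b10100111)
Final: R1 = 167

167


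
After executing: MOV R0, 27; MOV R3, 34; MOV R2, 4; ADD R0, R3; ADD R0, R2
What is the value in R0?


Register state trace:
  MOV R0, 27  → R0 = 27
  MOV R3, 34  → R3 = 34
  MOV R2, 4  → R2 = 4
  ADD R0, R3  → R0 = 27 + 34 = 61
  ADD R0, R2  → R0 = 61 + 4 = 65
Final: R0 = 65

65


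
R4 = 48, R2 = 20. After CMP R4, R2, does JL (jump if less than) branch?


Trace:
  R4 = 48, R2 = 20
  CMP R4, R2  → compares 48 vs 20
  JL checks: is 48 less than 20?
  48 > 20, so condition is false
Branch taken: No

No
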